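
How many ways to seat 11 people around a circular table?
Circular: fix one position, arrange the rest. (11-1)! = 3628800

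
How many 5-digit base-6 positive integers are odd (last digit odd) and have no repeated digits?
Last∈{1,3,5}. Last=0: 0. Last nonzero: 3×4×P(4,3) = 288. Total = 288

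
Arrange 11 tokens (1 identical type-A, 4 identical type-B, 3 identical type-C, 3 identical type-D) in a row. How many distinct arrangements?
11! / (1! × 4! × 3! × 3!) = 46200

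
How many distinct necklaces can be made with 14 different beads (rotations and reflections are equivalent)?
(14-1)!/2 = 6227020800/2 = 3113510400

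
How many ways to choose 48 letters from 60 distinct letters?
C(60,48) = 60!/(48!×12!) = 1399358844975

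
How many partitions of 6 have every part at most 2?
Let r_j(i) = number of partitions of i into parts ≤ j, for i = 0..6. r_1(i) = 1 for all i; r_j(i) = r_{j-1}(i) + r_j(i-j). Rows j = 2..2: ≤2: 1 1 2 2 3 3 4. r_2(6) = 4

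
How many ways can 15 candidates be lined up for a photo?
15! = 1307674368000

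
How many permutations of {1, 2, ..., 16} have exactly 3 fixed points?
Choose the 3 fixed points C(16,3) = 560, derange the rest: !13 = Σ_{j=0}^{13} (-1)^j·13!/j! = 6227020800 - 6227020800 + 3113510400 - 1037836800 + 259459200 - 51891840 + 8648640 - 1235520 + 154440 - 17160 + 1716 - 156 + 13 - 1 = 2290792932. Product = 560 × 2290792932 = 1282844041920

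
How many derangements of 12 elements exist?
!12 = Σ_{j=0}^{12} (-1)^j·12!/j! = 479001600 - 479001600 + 239500800 - 79833600 + 19958400 - 3991680 + 665280 - 95040 + 11880 - 1320 + 132 - 12 + 1 = 176214841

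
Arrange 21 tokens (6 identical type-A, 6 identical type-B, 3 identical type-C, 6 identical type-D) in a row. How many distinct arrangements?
21! / (6! × 6! × 3! × 6!) = 22813670880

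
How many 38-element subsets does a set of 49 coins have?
C(49,38) = 49!/(38!×11!) = 29135916264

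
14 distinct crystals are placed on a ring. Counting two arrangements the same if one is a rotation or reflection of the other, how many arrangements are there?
(14-1)!/2 = 6227020800/2 = 3113510400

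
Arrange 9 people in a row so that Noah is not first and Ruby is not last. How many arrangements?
By inclusion-exclusion: 9! - 2×(9-1)! + (9-2)! = 362880 - 80640 + 5040 = 287280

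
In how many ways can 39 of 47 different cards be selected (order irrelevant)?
C(47,39) = 47!/(39!×8!) = 314457495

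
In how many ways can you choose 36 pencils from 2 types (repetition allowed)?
C(36+2-1, 2-1) = C(37, 1) = 37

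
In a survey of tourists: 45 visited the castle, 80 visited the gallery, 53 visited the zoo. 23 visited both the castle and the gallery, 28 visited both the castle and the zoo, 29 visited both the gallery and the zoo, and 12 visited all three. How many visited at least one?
|A∪B∪C| = 45+80+53-23-28-29+12 = 110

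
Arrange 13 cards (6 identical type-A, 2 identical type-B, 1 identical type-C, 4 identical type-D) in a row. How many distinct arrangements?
13! / (6! × 2! × 1! × 4!) = 180180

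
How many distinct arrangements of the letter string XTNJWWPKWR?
10! / (1! × 1! × 3! × 1! × 1! × 1! × 1! × 1!) = 604800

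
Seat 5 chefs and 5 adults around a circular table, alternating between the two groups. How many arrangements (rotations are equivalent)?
Fix one of the chefs: (5-1)! ways for the remaining chefs, × 5! ways for the adults = 24 × 120 = 2880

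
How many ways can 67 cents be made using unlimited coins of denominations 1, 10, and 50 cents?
Coefficient of x^67 in 1/(1-x^1) · 1/(1-x^10) · 1/(1-x^50). Case on j = number of 50-cent coins (j = 0..1); remainder r = 67 - 50j is made from {1,10} in ⌊r/10⌋+1 ways. r = 67, 17 → 7 + 2 = 9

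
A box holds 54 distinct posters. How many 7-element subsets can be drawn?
C(54,7) = 54!/(7!×47!) = 177100560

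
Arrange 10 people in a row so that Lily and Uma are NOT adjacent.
Total - adjacent = 10! - (10-1)!×2 = 3628800 - 725760 = 2903040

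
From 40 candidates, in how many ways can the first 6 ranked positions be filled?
P(40,6) = 40!/(40-6)! = 2763633600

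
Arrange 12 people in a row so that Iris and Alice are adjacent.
Treat as block: (12-1)! × 2! = 39916800 × 2 = 79833600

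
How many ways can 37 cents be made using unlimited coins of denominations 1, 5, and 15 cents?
Coefficient of x^37 in 1/(1-x^1) · 1/(1-x^5) · 1/(1-x^15). Case on j = number of 15-cent coins (j = 0..2); remainder r = 37 - 15j is made from {1,5} in ⌊r/5⌋+1 ways. r = 37, 22, 7 → 8 + 5 + 2 = 15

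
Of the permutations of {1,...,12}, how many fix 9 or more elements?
Exactly j fixed points: C(12,j)·!(12-j); sum over j ≥ 9 (derangement numbers via !m = (m-1)·(!(m-1) + !(m-2)): !0..!3 = 1, 0, 1, 2). Σ_{j=9}^{12} C(12,j)·!(12-j) = C(12,9)·!3 + C(12,10)·!2 + C(12,11)·!1 + C(12,12)·!0 = 220·2 + 66·1 + 12·0 + 1·1 = 507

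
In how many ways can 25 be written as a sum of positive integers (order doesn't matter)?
Pentagonal recurrence p(n) = p(n-1) + p(n-2) - p(n-5) - p(n-7) + p(n-12) + p(n-15) - ... gives p(0..24) = 1, 1, 2, 3, 5, 7, 11, 15, 22, 30, 42, 56, 77, 101, 135, 176, 231, 297, 385, 490, 627, 792, 1002, 1255, 1575. p(25) = p(24) + p(23) - p(20) - p(18) + p(13) + p(10) - p(3) = 1575 + 1255 - 627 - 385 + 101 + 42 - 3 = 1958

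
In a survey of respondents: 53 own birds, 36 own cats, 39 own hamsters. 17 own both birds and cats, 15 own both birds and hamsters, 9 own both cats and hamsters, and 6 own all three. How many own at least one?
|A∪B∪C| = 53+36+39-17-15-9+6 = 93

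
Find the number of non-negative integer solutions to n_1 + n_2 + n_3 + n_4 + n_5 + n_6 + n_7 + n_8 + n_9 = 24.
C(24+9-1, 9-1) = C(32, 8) = 10518300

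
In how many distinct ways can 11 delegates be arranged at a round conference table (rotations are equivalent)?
Circular: fix one position, arrange the rest. (11-1)! = 3628800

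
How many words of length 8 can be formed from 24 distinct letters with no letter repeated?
P(24,8) = 24!/(24-8)! = 29654190720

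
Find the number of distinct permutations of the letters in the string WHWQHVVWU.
9! / (2! × 3! × 1! × 1! × 2!) = 15120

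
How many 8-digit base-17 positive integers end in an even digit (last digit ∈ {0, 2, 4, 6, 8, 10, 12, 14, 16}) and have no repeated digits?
Last∈{0,2,4,6,8,10,12,14,16}. Last=0: 57657600. Last nonzero: 8×15×P(15,6) = 432432000. Total = 490089600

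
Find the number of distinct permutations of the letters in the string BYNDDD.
6! / (1! × 1! × 1! × 3!) = 120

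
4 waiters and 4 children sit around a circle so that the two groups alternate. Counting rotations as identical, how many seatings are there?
Fix one of the waiters: (4-1)! ways for the remaining waiters, × 4! ways for the children = 6 × 24 = 144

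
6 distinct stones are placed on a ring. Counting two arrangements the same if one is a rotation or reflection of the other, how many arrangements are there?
(6-1)!/2 = 120/2 = 60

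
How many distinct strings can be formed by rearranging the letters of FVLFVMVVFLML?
12! / (3! × 2! × 4! × 3!) = 277200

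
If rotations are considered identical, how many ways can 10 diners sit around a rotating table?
Circular: fix one position, arrange the rest. (10-1)! = 362880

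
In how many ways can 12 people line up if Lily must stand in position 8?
Fix one position: (12-1)! = 39916800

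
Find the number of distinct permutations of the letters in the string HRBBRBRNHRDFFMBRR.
17! / (6! × 1! × 4! × 1! × 2! × 1! × 2!) = 5145940800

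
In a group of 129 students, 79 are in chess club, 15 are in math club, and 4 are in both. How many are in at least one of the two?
|A∪B| = |A| + |B| - |A∩B| = 79 + 15 - 4 = 90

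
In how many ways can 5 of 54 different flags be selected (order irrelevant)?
C(54,5) = 54!/(5!×49!) = 3162510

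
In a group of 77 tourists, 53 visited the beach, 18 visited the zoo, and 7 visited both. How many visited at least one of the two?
|A∪B| = |A| + |B| - |A∩B| = 53 + 18 - 7 = 64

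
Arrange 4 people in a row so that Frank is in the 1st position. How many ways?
Fix one position: (4-1)! = 6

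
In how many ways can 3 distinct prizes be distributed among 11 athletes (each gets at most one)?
P(11,3) = 11!/(11-3)! = 990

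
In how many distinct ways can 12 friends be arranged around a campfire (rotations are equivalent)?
Circular: fix one position, arrange the rest. (12-1)! = 39916800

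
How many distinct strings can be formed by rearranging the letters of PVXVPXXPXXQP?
12! / (2! × 1! × 4! × 5!) = 83160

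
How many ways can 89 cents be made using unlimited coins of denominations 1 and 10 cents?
Coefficient of x^89 in 1/(1-x^1) · 1/(1-x^10). Use j coins of 10 for j = 0..⌊89/10⌋ = 8, the rest in 1s: 8 + 1 = 9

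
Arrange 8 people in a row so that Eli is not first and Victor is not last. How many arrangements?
By inclusion-exclusion: 8! - 2×(8-1)! + (8-2)! = 40320 - 10080 + 720 = 30960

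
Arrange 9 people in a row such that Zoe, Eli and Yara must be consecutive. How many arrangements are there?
Treat the 3 as one block: (9-3+1)! × 3! = 5040 × 6 = 30240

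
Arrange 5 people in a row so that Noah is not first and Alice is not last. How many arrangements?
By inclusion-exclusion: 5! - 2×(5-1)! + (5-2)! = 120 - 48 + 6 = 78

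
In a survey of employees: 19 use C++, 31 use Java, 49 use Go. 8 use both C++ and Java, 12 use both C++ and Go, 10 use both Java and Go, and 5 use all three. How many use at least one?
|A∪B∪C| = 19+31+49-8-12-10+5 = 74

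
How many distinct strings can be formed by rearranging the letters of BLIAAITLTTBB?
12! / (2! × 3! × 3! × 2! × 2!) = 1663200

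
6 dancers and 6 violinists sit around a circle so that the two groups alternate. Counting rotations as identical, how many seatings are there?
Fix one of the dancers: (6-1)! ways for the remaining dancers, × 6! ways for the violinists = 120 × 720 = 86400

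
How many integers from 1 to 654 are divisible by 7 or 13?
⌊654/7⌋ + ⌊654/13⌋ - ⌊654/91⌋ = 93 + 50 - 7 = 136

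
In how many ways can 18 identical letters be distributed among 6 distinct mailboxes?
C(18+6-1, 6-1) = C(23, 5) = 33649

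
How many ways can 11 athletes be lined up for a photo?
11! = 39916800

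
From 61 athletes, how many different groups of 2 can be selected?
C(61,2) = 61!/(2!×59!) = 1830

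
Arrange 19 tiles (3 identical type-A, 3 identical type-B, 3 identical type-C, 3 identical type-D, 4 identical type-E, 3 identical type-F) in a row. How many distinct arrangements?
19! / (3! × 3! × 3! × 3! × 4! × 3!) = 651819168000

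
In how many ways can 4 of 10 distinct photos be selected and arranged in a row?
P(10,4) = 10!/(10-4)! = 5040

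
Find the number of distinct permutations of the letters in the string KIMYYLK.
7! / (2! × 1! × 2! × 1! × 1!) = 1260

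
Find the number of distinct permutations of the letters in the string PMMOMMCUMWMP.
12! / (1! × 2! × 1! × 6! × 1! × 1!) = 332640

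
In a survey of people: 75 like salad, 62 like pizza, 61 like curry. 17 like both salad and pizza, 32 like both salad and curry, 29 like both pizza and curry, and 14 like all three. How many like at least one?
|A∪B∪C| = 75+62+61-17-32-29+14 = 134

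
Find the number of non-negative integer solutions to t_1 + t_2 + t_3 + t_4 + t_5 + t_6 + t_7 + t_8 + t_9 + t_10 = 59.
C(59+10-1, 10-1) = C(68, 9) = 49280065120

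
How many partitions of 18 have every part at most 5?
Let r_j(i) = number of partitions of i into parts ≤ j, for i = 0..18. r_1(i) = 1 for all i; r_j(i) = r_{j-1}(i) + r_j(i-j). Rows j = 2..5: ≤2: 1 1 2 2 3 3 4 4 5 5 6 6 7 7 8 8 9 9 10; ≤3: 1 1 2 3 4 5 7 8 10 12 14 16 19 21 24 27 30 33 37; ≤4: 1 1 2 3 5 6 9 11 15 18 23 27 34 39 47 54 64 72 84; ≤5: 1 1 2 3 5 7 10 13 18 23 30 37 47 57 70 84 101 119 141. r_5(18) = 141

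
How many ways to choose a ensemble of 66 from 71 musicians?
C(71,66) = 71!/(66!×5!) = 13019909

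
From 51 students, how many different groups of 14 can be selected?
C(51,14) = 51!/(14!×37!) = 1292706174900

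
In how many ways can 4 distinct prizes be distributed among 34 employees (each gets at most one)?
P(34,4) = 34!/(34-4)! = 1113024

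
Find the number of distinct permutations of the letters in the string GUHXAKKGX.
9! / (1! × 1! × 2! × 2! × 2! × 1!) = 45360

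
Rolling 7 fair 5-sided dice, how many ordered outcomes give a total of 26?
Coefficient of x^26 in (x + x² + ... + x^5)^7. By inclusion-exclusion on dice exceeding 5: Σ_j (-1)^j C(7,j)·C(26-1-5j, 6) = C(7,0)·C(25,6) - C(7,1)·C(20,6) + C(7,2)·C(15,6) - C(7,3)·C(10,6) = 1·177100 - 7·38760 + 21·5005 - 35·210 = 3535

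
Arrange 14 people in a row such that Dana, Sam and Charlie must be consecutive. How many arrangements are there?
Treat the 3 as one block: (14-3+1)! × 3! = 479001600 × 6 = 2874009600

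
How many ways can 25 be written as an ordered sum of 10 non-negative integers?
C(25+10-1, 10-1) = C(34, 9) = 52451256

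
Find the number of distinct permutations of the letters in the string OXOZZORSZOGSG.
13! / (1! × 3! × 4! × 2! × 2! × 1!) = 10810800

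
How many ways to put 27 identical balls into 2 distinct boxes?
C(27+2-1, 2-1) = C(28, 1) = 28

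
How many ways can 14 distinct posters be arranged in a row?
14! = 87178291200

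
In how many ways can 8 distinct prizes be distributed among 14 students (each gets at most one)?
P(14,8) = 14!/(14-8)! = 121080960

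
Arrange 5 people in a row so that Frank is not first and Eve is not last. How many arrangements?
By inclusion-exclusion: 5! - 2×(5-1)! + (5-2)! = 120 - 48 + 6 = 78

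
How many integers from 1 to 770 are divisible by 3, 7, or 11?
⌊770/3⌋+⌊770/7⌋+⌊770/11⌋ - ⌊770/21⌋-⌊770/33⌋-⌊770/77⌋ + ⌊770/231⌋ = 256+110+70 - 36-23-10 + 3 = 370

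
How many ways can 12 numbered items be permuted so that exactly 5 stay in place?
Choose the 5 fixed points C(12,5) = 792, derange the rest: !7 = Σ_{j=0}^{7} (-1)^j·7!/j! = 5040 - 5040 + 2520 - 840 + 210 - 42 + 7 - 1 = 1854. Product = 792 × 1854 = 1468368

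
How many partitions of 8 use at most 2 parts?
By conjugation, equals partitions of 8 into parts ≤ 2. Let r_j(i) = number of partitions of i into parts ≤ j, for i = 0..8. r_1(i) = 1 for all i; r_j(i) = r_{j-1}(i) + r_j(i-j). Rows j = 2..2: ≤2: 1 1 2 2 3 3 4 4 5. r_2(8) = 5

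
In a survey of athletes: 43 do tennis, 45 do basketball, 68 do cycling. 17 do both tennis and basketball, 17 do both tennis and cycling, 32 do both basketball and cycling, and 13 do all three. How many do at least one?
|A∪B∪C| = 43+45+68-17-17-32+13 = 103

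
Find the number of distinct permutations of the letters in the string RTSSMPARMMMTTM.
14! / (2! × 1! × 1! × 2! × 3! × 5!) = 30270240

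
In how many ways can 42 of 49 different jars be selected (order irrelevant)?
C(49,42) = 49!/(42!×7!) = 85900584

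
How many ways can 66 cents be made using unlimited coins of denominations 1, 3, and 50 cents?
Coefficient of x^66 in 1/(1-x^1) · 1/(1-x^3) · 1/(1-x^50). Case on j = number of 50-cent coins (j = 0..1); remainder r = 66 - 50j is made from {1,3} in ⌊r/3⌋+1 ways. r = 66, 16 → 23 + 6 = 29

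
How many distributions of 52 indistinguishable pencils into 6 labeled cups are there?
C(52+6-1, 6-1) = C(57, 5) = 4187106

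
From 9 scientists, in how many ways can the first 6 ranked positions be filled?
P(9,6) = 9!/(9-6)! = 60480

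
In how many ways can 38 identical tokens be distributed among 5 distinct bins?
C(38+5-1, 5-1) = C(42, 4) = 111930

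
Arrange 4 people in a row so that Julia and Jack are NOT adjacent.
Total - adjacent = 4! - (4-1)!×2 = 24 - 12 = 12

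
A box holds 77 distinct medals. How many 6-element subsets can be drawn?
C(77,6) = 77!/(6!×71!) = 237093780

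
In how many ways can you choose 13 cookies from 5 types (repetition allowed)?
C(13+5-1, 5-1) = C(17, 4) = 2380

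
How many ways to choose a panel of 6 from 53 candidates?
C(53,6) = 53!/(6!×47!) = 22957480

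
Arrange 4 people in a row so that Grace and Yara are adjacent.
Treat as block: (4-1)! × 2! = 6 × 2 = 12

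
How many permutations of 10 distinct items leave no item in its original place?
!10 = Σ_{j=0}^{10} (-1)^j·10!/j! = 3628800 - 3628800 + 1814400 - 604800 + 151200 - 30240 + 5040 - 720 + 90 - 10 + 1 = 1334961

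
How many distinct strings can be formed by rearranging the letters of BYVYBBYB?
8! / (4! × 3! × 1!) = 280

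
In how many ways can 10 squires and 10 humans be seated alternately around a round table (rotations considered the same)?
Fix one of the squires: (10-1)! ways for the remaining squires, × 10! ways for the humans = 362880 × 3628800 = 1316818944000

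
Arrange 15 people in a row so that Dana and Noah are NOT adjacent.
Total - adjacent = 15! - (15-1)!×2 = 1307674368000 - 174356582400 = 1133317785600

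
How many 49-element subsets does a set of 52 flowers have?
C(52,49) = 52!/(49!×3!) = 22100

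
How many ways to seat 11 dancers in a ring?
Circular: fix one position, arrange the rest. (11-1)! = 3628800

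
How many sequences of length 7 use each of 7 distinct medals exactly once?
7! = 5040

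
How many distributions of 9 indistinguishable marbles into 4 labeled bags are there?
C(9+4-1, 4-1) = C(12, 3) = 220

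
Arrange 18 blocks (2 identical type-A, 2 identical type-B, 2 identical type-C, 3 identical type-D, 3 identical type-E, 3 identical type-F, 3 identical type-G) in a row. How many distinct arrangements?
18! / (2! × 2! × 2! × 3! × 3! × 3! × 3!) = 617512896000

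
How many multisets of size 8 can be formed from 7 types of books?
C(8+7-1, 7-1) = C(14, 6) = 3003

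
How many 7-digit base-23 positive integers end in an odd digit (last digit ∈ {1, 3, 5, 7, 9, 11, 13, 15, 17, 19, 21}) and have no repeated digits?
Last∈{1,3,5,7,9,11,13,15,17,19,21}. Last=0: 0. Last nonzero: 11×21×P(21,5) = 564074280. Total = 564074280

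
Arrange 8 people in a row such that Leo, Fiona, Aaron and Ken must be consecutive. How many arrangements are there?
Treat the 4 as one block: (8-4+1)! × 4! = 120 × 24 = 2880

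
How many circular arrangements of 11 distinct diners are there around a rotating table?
Circular: fix one position, arrange the rest. (11-1)! = 3628800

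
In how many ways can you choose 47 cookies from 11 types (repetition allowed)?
C(47+11-1, 11-1) = C(57, 10) = 43183019880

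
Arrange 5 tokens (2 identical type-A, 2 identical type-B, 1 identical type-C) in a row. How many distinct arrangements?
5! / (2! × 2! × 1!) = 30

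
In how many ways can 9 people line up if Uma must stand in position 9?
Fix one position: (9-1)! = 40320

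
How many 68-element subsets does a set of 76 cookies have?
C(76,68) = 76!/(68!×8!) = 18855883575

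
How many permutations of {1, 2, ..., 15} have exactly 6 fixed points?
Choose the 6 fixed points C(15,6) = 5005, derange the rest: !9 = Σ_{j=0}^{9} (-1)^j·9!/j! = 362880 - 362880 + 181440 - 60480 + 15120 - 3024 + 504 - 72 + 9 - 1 = 133496. Product = 5005 × 133496 = 668147480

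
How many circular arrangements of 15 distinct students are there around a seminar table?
Circular: fix one position, arrange the rest. (15-1)! = 87178291200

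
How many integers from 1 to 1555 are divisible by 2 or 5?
⌊1555/2⌋ + ⌊1555/5⌋ - ⌊1555/10⌋ = 777 + 311 - 155 = 933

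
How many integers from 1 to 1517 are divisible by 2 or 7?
⌊1517/2⌋ + ⌊1517/7⌋ - ⌊1517/14⌋ = 758 + 216 - 108 = 866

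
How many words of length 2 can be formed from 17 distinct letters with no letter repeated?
P(17,2) = 17!/(17-2)! = 272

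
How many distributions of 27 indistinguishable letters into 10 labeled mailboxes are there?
C(27+10-1, 10-1) = C(36, 9) = 94143280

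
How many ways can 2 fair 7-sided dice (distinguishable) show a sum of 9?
Coefficient of x^9 in (x + x² + ... + x^7)^2. By inclusion-exclusion on dice exceeding 7: Σ_j (-1)^j C(2,j)·C(9-1-7j, 1) = C(2,0)·C(8,1) - C(2,1)·C(1,1) = 1·8 - 2·1 = 6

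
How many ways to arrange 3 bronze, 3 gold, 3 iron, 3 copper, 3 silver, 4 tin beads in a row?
19! / (3! × 3! × 3! × 3! × 3! × 4!) = 651819168000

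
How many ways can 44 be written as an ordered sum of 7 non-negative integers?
C(44+7-1, 7-1) = C(50, 6) = 15890700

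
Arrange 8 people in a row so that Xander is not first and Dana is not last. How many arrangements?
By inclusion-exclusion: 8! - 2×(8-1)! + (8-2)! = 40320 - 10080 + 720 = 30960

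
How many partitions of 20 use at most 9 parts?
By conjugation, equals partitions of 20 into parts ≤ 9. Let r_j(i) = number of partitions of i into parts ≤ j, for i = 0..20. r_1(i) = 1 for all i; r_j(i) = r_{j-1}(i) + r_j(i-j). Rows j = 2..9: ≤2: 1 1 2 2 3 3 4 4 5 5 6 6 7 7 8 8 9 9 10 10 11; ≤3: 1 1 2 3 4 5 7 8 10 12 14 16 19 21 24 27 30 33 37 40 44; ≤4: 1 1 2 3 5 6 9 11 15 18 23 27 34 39 47 54 64 72 84 94 108; ≤5: 1 1 2 3 5 7 10 13 18 23 30 37 47 57 70 84 101 119 141 164 192; ≤6: 1 1 2 3 5 7 11 14 20 26 35 44 58 71 90 110 136 163 199 235 282; ≤7: 1 1 2 3 5 7 11 15 21 28 38 49 65 82 105 131 164 201 248 300 364; ≤8: 1 1 2 3 5 7 11 15 22 29 40 52 70 89 116 146 186 230 288 352 434; ≤9: 1 1 2 3 5 7 11 15 22 30 41 54 73 94 123 157 201 252 318 393 488. r_9(20) = 488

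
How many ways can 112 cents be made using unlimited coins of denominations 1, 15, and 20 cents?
Coefficient of x^112 in 1/(1-x^1) · 1/(1-x^15) · 1/(1-x^20). Case on j = number of 20-cent coins (j = 0..5); remainder r = 112 - 20j is made from {1,15} in ⌊r/15⌋+1 ways. r = 112, 92, 72, 52, 32, 12 → 8 + 7 + 5 + 4 + 3 + 1 = 28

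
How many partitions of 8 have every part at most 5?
Let r_j(i) = number of partitions of i into parts ≤ j, for i = 0..8. r_1(i) = 1 for all i; r_j(i) = r_{j-1}(i) + r_j(i-j). Rows j = 2..5: ≤2: 1 1 2 2 3 3 4 4 5; ≤3: 1 1 2 3 4 5 7 8 10; ≤4: 1 1 2 3 5 6 9 11 15; ≤5: 1 1 2 3 5 7 10 13 18. r_5(8) = 18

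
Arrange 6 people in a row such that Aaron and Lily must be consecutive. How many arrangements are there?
Treat the 2 as one block: (6-2+1)! × 2! = 120 × 2 = 240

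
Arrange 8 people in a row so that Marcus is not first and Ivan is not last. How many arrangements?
By inclusion-exclusion: 8! - 2×(8-1)! + (8-2)! = 40320 - 10080 + 720 = 30960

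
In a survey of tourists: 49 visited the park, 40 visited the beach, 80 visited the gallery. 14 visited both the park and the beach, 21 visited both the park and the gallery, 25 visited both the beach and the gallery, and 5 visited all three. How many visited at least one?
|A∪B∪C| = 49+40+80-14-21-25+5 = 114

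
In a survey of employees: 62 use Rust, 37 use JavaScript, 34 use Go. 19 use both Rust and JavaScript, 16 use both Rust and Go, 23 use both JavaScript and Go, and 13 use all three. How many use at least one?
|A∪B∪C| = 62+37+34-19-16-23+13 = 88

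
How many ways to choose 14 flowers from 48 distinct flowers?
C(48,14) = 48!/(14!×34!) = 482320623240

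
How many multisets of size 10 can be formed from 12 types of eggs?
C(10+12-1, 12-1) = C(21, 11) = 352716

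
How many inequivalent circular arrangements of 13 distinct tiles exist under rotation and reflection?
(13-1)!/2 = 479001600/2 = 239500800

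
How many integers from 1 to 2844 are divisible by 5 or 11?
⌊2844/5⌋ + ⌊2844/11⌋ - ⌊2844/55⌋ = 568 + 258 - 51 = 775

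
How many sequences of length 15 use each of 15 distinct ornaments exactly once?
15! = 1307674368000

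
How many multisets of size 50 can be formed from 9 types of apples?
C(50+9-1, 9-1) = C(58, 8) = 1916797311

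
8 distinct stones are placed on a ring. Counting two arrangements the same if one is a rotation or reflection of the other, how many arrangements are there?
(8-1)!/2 = 5040/2 = 2520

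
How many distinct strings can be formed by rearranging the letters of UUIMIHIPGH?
10! / (3! × 1! × 2! × 2! × 1! × 1!) = 151200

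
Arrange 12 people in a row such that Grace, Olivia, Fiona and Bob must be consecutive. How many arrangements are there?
Treat the 4 as one block: (12-4+1)! × 4! = 362880 × 24 = 8709120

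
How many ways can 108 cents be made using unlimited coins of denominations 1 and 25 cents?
Coefficient of x^108 in 1/(1-x^1) · 1/(1-x^25). Use j coins of 25 for j = 0..⌊108/25⌋ = 4, the rest in 1s: 4 + 1 = 5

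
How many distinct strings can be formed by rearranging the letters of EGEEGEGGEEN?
11! / (4! × 1! × 6!) = 2310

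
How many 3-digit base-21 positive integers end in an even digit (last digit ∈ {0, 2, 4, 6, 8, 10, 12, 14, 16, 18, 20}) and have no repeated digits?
Last∈{0,2,4,6,8,10,12,14,16,18,20}. Last=0: 380. Last nonzero: 10×19×P(19,1) = 3610. Total = 3990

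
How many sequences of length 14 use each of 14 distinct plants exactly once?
14! = 87178291200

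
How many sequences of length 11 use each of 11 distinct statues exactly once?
11! = 39916800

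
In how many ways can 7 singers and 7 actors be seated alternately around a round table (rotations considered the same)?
Fix one of the singers: (7-1)! ways for the remaining singers, × 7! ways for the actors = 720 × 5040 = 3628800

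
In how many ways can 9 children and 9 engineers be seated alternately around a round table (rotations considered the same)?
Fix one of the children: (9-1)! ways for the remaining children, × 9! ways for the engineers = 40320 × 362880 = 14631321600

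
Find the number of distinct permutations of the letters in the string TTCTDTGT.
8! / (1! × 5! × 1! × 1!) = 336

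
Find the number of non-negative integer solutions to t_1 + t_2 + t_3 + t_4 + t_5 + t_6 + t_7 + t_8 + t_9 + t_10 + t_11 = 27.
C(27+11-1, 11-1) = C(37, 10) = 348330136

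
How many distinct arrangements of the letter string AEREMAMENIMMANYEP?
17! / (1! × 2! × 1! × 1! × 3! × 4! × 4! × 1!) = 51459408000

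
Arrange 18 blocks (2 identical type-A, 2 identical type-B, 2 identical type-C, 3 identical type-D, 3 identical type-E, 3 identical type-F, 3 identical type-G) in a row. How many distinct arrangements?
18! / (2! × 2! × 2! × 3! × 3! × 3! × 3!) = 617512896000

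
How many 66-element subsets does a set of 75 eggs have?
C(75,66) = 75!/(66!×9!) = 125595622175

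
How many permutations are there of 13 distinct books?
13! = 6227020800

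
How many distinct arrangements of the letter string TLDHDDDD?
8! / (1! × 1! × 5! × 1!) = 336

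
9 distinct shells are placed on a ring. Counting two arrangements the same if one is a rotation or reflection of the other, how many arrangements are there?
(9-1)!/2 = 40320/2 = 20160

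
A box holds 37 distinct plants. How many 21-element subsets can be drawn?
C(37,21) = 37!/(21!×16!) = 12875774670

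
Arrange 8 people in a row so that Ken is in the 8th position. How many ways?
Fix one position: (8-1)! = 5040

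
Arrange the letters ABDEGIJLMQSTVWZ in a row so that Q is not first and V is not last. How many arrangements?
By inclusion-exclusion: 15! - 2×(15-1)! + (15-2)! = 1307674368000 - 174356582400 + 6227020800 = 1139544806400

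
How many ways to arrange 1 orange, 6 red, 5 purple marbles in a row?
12! / (1! × 6! × 5!) = 5544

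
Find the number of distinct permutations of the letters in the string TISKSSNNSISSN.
13! / (3! × 1! × 1! × 6! × 2!) = 720720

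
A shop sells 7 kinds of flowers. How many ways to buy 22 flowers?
C(22+7-1, 7-1) = C(28, 6) = 376740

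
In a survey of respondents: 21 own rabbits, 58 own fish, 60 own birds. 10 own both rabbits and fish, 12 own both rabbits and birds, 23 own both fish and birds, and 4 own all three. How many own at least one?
|A∪B∪C| = 21+58+60-10-12-23+4 = 98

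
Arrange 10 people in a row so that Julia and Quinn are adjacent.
Treat as block: (10-1)! × 2! = 362880 × 2 = 725760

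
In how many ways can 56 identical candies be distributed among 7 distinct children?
C(56+7-1, 7-1) = C(62, 6) = 61474519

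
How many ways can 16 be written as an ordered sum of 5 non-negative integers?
C(16+5-1, 5-1) = C(20, 4) = 4845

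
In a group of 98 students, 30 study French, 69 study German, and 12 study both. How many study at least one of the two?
|A∪B| = |A| + |B| - |A∩B| = 30 + 69 - 12 = 87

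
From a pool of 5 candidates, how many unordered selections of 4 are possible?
C(5,4) = 5!/(4!×1!) = 5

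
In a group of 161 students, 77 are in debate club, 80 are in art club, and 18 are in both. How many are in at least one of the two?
|A∪B| = |A| + |B| - |A∩B| = 77 + 80 - 18 = 139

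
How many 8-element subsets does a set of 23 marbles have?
C(23,8) = 23!/(8!×15!) = 490314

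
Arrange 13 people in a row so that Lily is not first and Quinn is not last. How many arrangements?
By inclusion-exclusion: 13! - 2×(13-1)! + (13-2)! = 6227020800 - 958003200 + 39916800 = 5308934400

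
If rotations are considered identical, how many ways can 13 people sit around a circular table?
Circular: fix one position, arrange the rest. (13-1)! = 479001600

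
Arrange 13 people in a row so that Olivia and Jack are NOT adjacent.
Total - adjacent = 13! - (13-1)!×2 = 6227020800 - 958003200 = 5269017600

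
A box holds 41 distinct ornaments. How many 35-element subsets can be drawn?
C(41,35) = 41!/(35!×6!) = 4496388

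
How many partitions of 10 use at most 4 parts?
By conjugation, equals partitions of 10 into parts ≤ 4. Let r_j(i) = number of partitions of i into parts ≤ j, for i = 0..10. r_1(i) = 1 for all i; r_j(i) = r_{j-1}(i) + r_j(i-j). Rows j = 2..4: ≤2: 1 1 2 2 3 3 4 4 5 5 6; ≤3: 1 1 2 3 4 5 7 8 10 12 14; ≤4: 1 1 2 3 5 6 9 11 15 18 23. r_4(10) = 23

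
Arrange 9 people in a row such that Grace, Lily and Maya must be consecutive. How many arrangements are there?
Treat the 3 as one block: (9-3+1)! × 3! = 5040 × 6 = 30240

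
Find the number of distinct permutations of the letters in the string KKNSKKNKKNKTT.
13! / (7! × 3! × 1! × 2!) = 102960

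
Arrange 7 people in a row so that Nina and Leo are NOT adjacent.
Total - adjacent = 7! - (7-1)!×2 = 5040 - 1440 = 3600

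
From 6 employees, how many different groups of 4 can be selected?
C(6,4) = 6!/(4!×2!) = 15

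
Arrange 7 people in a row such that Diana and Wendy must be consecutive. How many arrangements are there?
Treat the 2 as one block: (7-2+1)! × 2! = 720 × 2 = 1440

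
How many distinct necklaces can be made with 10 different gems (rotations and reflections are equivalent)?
(10-1)!/2 = 362880/2 = 181440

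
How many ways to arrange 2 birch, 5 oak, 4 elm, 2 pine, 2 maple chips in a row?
15! / (2! × 5! × 4! × 2! × 2!) = 56756700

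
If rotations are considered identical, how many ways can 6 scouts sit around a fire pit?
Circular: fix one position, arrange the rest. (6-1)! = 120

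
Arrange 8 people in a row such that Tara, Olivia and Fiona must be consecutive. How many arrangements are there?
Treat the 3 as one block: (8-3+1)! × 3! = 720 × 6 = 4320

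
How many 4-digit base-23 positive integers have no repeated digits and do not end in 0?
Last digit: 22 nonzero choices. First digit: 21 (nonzero, ≠last). Middle 2: P(21,2) = 420. Total = 194040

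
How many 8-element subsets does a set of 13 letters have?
C(13,8) = 13!/(8!×5!) = 1287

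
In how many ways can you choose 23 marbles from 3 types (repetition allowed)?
C(23+3-1, 3-1) = C(25, 2) = 300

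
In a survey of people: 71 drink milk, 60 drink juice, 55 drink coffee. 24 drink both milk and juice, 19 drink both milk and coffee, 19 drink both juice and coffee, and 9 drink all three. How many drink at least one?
|A∪B∪C| = 71+60+55-24-19-19+9 = 133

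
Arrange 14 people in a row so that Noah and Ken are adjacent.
Treat as block: (14-1)! × 2! = 6227020800 × 2 = 12454041600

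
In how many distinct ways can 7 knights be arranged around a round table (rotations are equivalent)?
Circular: fix one position, arrange the rest. (7-1)! = 720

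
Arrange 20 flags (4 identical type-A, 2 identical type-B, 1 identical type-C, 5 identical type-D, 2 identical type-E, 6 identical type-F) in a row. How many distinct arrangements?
20! / (4! × 2! × 1! × 5! × 2! × 6!) = 293318625600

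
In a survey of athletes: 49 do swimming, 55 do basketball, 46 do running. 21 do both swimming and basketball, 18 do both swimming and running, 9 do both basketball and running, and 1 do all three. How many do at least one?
|A∪B∪C| = 49+55+46-21-18-9+1 = 103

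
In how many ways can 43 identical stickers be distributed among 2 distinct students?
C(43+2-1, 2-1) = C(44, 1) = 44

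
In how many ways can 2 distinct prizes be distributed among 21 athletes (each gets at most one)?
P(21,2) = 21!/(21-2)! = 420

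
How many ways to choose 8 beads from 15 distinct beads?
C(15,8) = 15!/(8!×7!) = 6435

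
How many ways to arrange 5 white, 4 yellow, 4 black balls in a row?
13! / (5! × 4! × 4!) = 90090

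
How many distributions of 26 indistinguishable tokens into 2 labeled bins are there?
C(26+2-1, 2-1) = C(27, 1) = 27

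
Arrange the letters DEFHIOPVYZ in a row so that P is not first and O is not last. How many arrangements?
By inclusion-exclusion: 10! - 2×(10-1)! + (10-2)! = 3628800 - 725760 + 40320 = 2943360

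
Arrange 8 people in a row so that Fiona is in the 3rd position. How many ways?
Fix one position: (8-1)! = 5040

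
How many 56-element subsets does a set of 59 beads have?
C(59,56) = 59!/(56!×3!) = 32509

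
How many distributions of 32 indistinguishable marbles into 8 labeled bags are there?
C(32+8-1, 8-1) = C(39, 7) = 15380937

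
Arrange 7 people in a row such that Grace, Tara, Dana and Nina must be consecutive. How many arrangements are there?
Treat the 4 as one block: (7-4+1)! × 4! = 24 × 24 = 576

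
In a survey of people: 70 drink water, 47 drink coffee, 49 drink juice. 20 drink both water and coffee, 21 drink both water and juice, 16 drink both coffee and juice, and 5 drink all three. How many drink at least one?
|A∪B∪C| = 70+47+49-20-21-16+5 = 114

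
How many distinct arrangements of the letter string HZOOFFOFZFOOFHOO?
16! / (2! × 2! × 5! × 7!) = 8648640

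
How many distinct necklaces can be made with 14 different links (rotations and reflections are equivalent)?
(14-1)!/2 = 6227020800/2 = 3113510400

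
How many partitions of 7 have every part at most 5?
Let r_j(i) = number of partitions of i into parts ≤ j, for i = 0..7. r_1(i) = 1 for all i; r_j(i) = r_{j-1}(i) + r_j(i-j). Rows j = 2..5: ≤2: 1 1 2 2 3 3 4 4; ≤3: 1 1 2 3 4 5 7 8; ≤4: 1 1 2 3 5 6 9 11; ≤5: 1 1 2 3 5 7 10 13. r_5(7) = 13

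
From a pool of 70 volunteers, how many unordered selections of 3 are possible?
C(70,3) = 70!/(3!×67!) = 54740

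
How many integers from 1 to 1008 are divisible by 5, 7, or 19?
⌊1008/5⌋+⌊1008/7⌋+⌊1008/19⌋ - ⌊1008/35⌋-⌊1008/95⌋-⌊1008/133⌋ + ⌊1008/665⌋ = 201+144+53 - 28-10-7 + 1 = 354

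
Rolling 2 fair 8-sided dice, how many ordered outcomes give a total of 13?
Coefficient of x^13 in (x + x² + ... + x^8)^2. By inclusion-exclusion on dice exceeding 8: Σ_j (-1)^j C(2,j)·C(13-1-8j, 1) = C(2,0)·C(12,1) - C(2,1)·C(4,1) = 1·12 - 2·4 = 4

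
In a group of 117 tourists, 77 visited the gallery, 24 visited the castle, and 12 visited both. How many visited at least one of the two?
|A∪B| = |A| + |B| - |A∩B| = 77 + 24 - 12 = 89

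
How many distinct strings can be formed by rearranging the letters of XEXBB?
5! / (1! × 2! × 2!) = 30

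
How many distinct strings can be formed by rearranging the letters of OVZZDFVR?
8! / (1! × 1! × 1! × 2! × 2! × 1!) = 10080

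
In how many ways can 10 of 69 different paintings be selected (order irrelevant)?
C(69,10) = 69!/(10!×59!) = 340032449328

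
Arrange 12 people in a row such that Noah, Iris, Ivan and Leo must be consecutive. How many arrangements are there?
Treat the 4 as one block: (12-4+1)! × 4! = 362880 × 24 = 8709120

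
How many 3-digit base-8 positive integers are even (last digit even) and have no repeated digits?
Last∈{0,2,4,6}. Last=0: 42. Last nonzero: 3×6×P(6,1) = 108. Total = 150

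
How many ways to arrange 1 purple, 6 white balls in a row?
7! / (1! × 6!) = 7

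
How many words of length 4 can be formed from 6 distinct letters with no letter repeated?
P(6,4) = 6!/(6-4)! = 360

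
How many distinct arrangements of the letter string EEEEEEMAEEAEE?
13! / (1! × 2! × 10!) = 858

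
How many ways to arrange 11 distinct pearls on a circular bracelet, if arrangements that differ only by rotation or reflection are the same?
(11-1)!/2 = 3628800/2 = 1814400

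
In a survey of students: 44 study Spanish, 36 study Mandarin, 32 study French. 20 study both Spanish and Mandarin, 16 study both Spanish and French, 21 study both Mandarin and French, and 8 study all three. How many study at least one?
|A∪B∪C| = 44+36+32-20-16-21+8 = 63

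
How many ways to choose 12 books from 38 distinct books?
C(38,12) = 38!/(12!×26!) = 2707475148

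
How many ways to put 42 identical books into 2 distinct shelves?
C(42+2-1, 2-1) = C(43, 1) = 43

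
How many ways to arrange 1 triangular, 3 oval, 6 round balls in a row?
10! / (1! × 3! × 6!) = 840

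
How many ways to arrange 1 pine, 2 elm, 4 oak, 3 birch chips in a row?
10! / (1! × 2! × 4! × 3!) = 12600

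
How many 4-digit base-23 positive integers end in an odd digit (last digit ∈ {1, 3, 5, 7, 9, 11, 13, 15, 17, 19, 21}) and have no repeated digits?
Last∈{1,3,5,7,9,11,13,15,17,19,21}. Last=0: 0. Last nonzero: 11×21×P(21,2) = 97020. Total = 97020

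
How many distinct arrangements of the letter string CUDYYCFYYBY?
11! / (1! × 1! × 1! × 2! × 1! × 5!) = 166320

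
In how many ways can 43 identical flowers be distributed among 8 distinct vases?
C(43+8-1, 8-1) = C(50, 7) = 99884400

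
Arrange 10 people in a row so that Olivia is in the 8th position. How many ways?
Fix one position: (10-1)! = 362880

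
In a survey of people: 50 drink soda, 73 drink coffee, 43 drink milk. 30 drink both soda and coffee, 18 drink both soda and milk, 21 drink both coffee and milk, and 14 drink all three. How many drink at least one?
|A∪B∪C| = 50+73+43-30-18-21+14 = 111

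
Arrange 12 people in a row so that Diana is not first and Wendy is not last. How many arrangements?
By inclusion-exclusion: 12! - 2×(12-1)! + (12-2)! = 479001600 - 79833600 + 3628800 = 402796800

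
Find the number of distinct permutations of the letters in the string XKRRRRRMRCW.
11! / (1! × 1! × 1! × 6! × 1! × 1!) = 55440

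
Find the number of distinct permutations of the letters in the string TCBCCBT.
7! / (2! × 3! × 2!) = 210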